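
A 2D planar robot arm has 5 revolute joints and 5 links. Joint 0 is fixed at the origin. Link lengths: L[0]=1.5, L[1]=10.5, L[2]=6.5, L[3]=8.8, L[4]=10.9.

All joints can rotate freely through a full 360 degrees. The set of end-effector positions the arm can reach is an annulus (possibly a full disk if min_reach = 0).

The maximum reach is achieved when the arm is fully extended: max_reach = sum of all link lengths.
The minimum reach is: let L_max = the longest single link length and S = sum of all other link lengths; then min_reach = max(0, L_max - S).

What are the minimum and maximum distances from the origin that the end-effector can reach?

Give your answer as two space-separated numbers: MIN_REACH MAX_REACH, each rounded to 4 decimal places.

Answer: 0.0000 38.2000

Derivation:
Link lengths: [1.5, 10.5, 6.5, 8.8, 10.9]
max_reach = 1.5 + 10.5 + 6.5 + 8.8 + 10.9 = 38.2
L_max = max([1.5, 10.5, 6.5, 8.8, 10.9]) = 10.9
S (sum of others) = 38.2 - 10.9 = 27.3
min_reach = max(0, 10.9 - 27.3) = max(0, -16.4) = 0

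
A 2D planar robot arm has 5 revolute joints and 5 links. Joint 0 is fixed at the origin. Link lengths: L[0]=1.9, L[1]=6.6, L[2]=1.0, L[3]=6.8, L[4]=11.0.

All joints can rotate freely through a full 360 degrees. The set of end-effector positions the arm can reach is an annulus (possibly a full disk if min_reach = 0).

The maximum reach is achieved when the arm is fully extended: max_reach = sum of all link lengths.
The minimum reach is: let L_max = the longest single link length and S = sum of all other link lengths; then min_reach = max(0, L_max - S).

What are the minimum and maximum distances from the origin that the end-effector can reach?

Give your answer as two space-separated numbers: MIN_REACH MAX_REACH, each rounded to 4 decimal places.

Answer: 0.0000 27.3000

Derivation:
Link lengths: [1.9, 6.6, 1.0, 6.8, 11.0]
max_reach = 1.9 + 6.6 + 1 + 6.8 + 11 = 27.3
L_max = max([1.9, 6.6, 1.0, 6.8, 11.0]) = 11
S (sum of others) = 27.3 - 11 = 16.3
min_reach = max(0, 11 - 16.3) = max(0, -5.3) = 0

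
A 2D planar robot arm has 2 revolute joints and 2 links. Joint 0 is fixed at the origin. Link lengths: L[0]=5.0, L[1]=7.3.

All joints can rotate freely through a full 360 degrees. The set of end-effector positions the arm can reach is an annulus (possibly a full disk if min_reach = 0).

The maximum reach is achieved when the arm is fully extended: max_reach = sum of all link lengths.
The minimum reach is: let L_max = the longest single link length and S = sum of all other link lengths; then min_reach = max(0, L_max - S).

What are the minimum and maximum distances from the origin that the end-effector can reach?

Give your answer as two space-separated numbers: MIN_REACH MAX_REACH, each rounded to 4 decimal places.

Answer: 2.3000 12.3000

Derivation:
Link lengths: [5.0, 7.3]
max_reach = 5 + 7.3 = 12.3
L_max = max([5.0, 7.3]) = 7.3
S (sum of others) = 12.3 - 7.3 = 5
min_reach = max(0, 7.3 - 5) = max(0, 2.3) = 2.3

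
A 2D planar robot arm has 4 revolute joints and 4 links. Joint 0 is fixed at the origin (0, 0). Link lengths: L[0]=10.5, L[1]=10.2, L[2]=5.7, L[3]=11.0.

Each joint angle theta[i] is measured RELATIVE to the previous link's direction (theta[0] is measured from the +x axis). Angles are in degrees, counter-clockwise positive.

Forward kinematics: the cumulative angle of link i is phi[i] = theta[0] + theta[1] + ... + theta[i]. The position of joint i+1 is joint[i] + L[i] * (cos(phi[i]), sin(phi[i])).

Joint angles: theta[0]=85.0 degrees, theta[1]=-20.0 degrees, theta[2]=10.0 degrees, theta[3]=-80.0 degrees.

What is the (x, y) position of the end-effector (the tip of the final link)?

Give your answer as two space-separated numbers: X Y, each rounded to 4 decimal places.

joint[0] = (0.0000, 0.0000)  (base)
link 0: phi[0] = 85 = 85 deg
  cos(85 deg) = 0.0872, sin(85 deg) = 0.9962
  joint[1] = (0.0000, 0.0000) + 10.5 * (0.0872, 0.9962) = (0.0000 + 0.9151, 0.0000 + 10.4600) = (0.9151, 10.4600)
link 1: phi[1] = 85 + -20 = 65 deg
  cos(65 deg) = 0.4226, sin(65 deg) = 0.9063
  joint[2] = (0.9151, 10.4600) + 10.2 * (0.4226, 0.9063) = (0.9151 + 4.3107, 10.4600 + 9.2443) = (5.2258, 19.7044)
link 2: phi[2] = 85 + -20 + 10 = 75 deg
  cos(75 deg) = 0.2588, sin(75 deg) = 0.9659
  joint[3] = (5.2258, 19.7044) + 5.7 * (0.2588, 0.9659) = (5.2258 + 1.4753, 19.7044 + 5.5058) = (6.7011, 25.2102)
link 3: phi[3] = 85 + -20 + 10 + -80 = -5 deg
  cos(-5 deg) = 0.9962, sin(-5 deg) = -0.0872
  joint[4] = (6.7011, 25.2102) + 11 * (0.9962, -0.0872) = (6.7011 + 10.9581, 25.2102 + -0.9587) = (17.6593, 24.2514)
End effector: (17.6593, 24.2514)

Answer: 17.6593 24.2514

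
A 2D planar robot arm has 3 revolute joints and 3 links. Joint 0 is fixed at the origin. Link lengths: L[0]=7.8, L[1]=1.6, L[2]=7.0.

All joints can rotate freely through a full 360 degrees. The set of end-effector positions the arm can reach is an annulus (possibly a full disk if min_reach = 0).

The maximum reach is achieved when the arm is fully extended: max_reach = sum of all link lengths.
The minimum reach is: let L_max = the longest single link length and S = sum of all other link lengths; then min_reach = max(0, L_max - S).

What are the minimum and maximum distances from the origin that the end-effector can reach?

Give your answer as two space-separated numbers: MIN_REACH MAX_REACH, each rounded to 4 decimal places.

Link lengths: [7.8, 1.6, 7.0]
max_reach = 7.8 + 1.6 + 7 = 16.4
L_max = max([7.8, 1.6, 7.0]) = 7.8
S (sum of others) = 16.4 - 7.8 = 8.6
min_reach = max(0, 7.8 - 8.6) = max(0, -0.8) = 0

Answer: 0.0000 16.4000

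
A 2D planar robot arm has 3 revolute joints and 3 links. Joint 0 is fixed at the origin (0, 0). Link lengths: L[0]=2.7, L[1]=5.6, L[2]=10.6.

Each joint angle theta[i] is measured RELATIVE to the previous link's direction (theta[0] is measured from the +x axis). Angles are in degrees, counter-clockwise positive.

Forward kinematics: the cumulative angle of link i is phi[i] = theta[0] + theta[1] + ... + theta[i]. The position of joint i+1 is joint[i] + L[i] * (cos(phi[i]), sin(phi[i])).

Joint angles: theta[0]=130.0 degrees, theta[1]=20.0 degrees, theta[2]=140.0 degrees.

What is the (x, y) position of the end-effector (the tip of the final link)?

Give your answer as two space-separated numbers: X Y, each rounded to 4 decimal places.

joint[0] = (0.0000, 0.0000)  (base)
link 0: phi[0] = 130 = 130 deg
  cos(130 deg) = -0.6428, sin(130 deg) = 0.7660
  joint[1] = (0.0000, 0.0000) + 2.7 * (-0.6428, 0.7660) = (0.0000 + -1.7355, 0.0000 + 2.0683) = (-1.7355, 2.0683)
link 1: phi[1] = 130 + 20 = 150 deg
  cos(150 deg) = -0.8660, sin(150 deg) = 0.5000
  joint[2] = (-1.7355, 2.0683) + 5.6 * (-0.8660, 0.5000) = (-1.7355 + -4.8497, 2.0683 + 2.8000) = (-6.5853, 4.8683)
link 2: phi[2] = 130 + 20 + 140 = 290 deg
  cos(290 deg) = 0.3420, sin(290 deg) = -0.9397
  joint[3] = (-6.5853, 4.8683) + 10.6 * (0.3420, -0.9397) = (-6.5853 + 3.6254, 4.8683 + -9.9607) = (-2.9599, -5.0924)
End effector: (-2.9599, -5.0924)

Answer: -2.9599 -5.0924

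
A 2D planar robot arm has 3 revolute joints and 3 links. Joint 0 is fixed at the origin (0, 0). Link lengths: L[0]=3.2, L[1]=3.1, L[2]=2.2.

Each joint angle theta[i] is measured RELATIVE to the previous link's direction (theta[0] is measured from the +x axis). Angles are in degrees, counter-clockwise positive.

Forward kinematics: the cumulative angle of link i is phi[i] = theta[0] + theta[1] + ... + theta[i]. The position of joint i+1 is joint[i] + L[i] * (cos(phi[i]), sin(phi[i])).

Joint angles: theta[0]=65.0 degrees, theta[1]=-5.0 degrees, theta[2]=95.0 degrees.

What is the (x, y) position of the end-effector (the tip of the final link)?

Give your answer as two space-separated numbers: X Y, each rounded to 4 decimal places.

Answer: 0.9085 6.5146

Derivation:
joint[0] = (0.0000, 0.0000)  (base)
link 0: phi[0] = 65 = 65 deg
  cos(65 deg) = 0.4226, sin(65 deg) = 0.9063
  joint[1] = (0.0000, 0.0000) + 3.2 * (0.4226, 0.9063) = (0.0000 + 1.3524, 0.0000 + 2.9002) = (1.3524, 2.9002)
link 1: phi[1] = 65 + -5 = 60 deg
  cos(60 deg) = 0.5000, sin(60 deg) = 0.8660
  joint[2] = (1.3524, 2.9002) + 3.1 * (0.5000, 0.8660) = (1.3524 + 1.5500, 2.9002 + 2.6847) = (2.9024, 5.5849)
link 2: phi[2] = 65 + -5 + 95 = 155 deg
  cos(155 deg) = -0.9063, sin(155 deg) = 0.4226
  joint[3] = (2.9024, 5.5849) + 2.2 * (-0.9063, 0.4226) = (2.9024 + -1.9939, 5.5849 + 0.9298) = (0.9085, 6.5146)
End effector: (0.9085, 6.5146)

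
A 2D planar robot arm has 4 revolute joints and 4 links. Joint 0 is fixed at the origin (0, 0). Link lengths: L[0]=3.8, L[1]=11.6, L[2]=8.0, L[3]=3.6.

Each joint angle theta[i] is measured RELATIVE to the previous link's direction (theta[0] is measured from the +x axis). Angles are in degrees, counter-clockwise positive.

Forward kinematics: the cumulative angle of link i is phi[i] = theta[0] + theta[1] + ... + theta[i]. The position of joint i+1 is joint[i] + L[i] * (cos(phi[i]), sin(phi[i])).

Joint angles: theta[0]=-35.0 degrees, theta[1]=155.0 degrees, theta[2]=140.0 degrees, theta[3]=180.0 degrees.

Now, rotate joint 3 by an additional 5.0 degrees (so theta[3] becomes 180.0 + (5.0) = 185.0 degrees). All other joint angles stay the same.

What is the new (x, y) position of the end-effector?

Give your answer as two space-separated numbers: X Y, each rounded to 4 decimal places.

joint[0] = (0.0000, 0.0000)  (base)
link 0: phi[0] = -35 = -35 deg
  cos(-35 deg) = 0.8192, sin(-35 deg) = -0.5736
  joint[1] = (0.0000, 0.0000) + 3.8 * (0.8192, -0.5736) = (0.0000 + 3.1128, 0.0000 + -2.1796) = (3.1128, -2.1796)
link 1: phi[1] = -35 + 155 = 120 deg
  cos(120 deg) = -0.5000, sin(120 deg) = 0.8660
  joint[2] = (3.1128, -2.1796) + 11.6 * (-0.5000, 0.8660) = (3.1128 + -5.8000, -2.1796 + 10.0459) = (-2.6872, 7.8663)
link 2: phi[2] = -35 + 155 + 140 = 260 deg
  cos(260 deg) = -0.1736, sin(260 deg) = -0.9848
  joint[3] = (-2.6872, 7.8663) + 8 * (-0.1736, -0.9848) = (-2.6872 + -1.3892, 7.8663 + -7.8785) = (-4.0764, -0.0122)
link 3: phi[3] = -35 + 155 + 140 + 185 = 445 deg
  cos(445 deg) = 0.0872, sin(445 deg) = 0.9962
  joint[4] = (-4.0764, -0.0122) + 3.6 * (0.0872, 0.9962) = (-4.0764 + 0.3138, -0.0122 + 3.5863) = (-3.7626, 3.5741)
End effector: (-3.7626, 3.5741)

Answer: -3.7626 3.5741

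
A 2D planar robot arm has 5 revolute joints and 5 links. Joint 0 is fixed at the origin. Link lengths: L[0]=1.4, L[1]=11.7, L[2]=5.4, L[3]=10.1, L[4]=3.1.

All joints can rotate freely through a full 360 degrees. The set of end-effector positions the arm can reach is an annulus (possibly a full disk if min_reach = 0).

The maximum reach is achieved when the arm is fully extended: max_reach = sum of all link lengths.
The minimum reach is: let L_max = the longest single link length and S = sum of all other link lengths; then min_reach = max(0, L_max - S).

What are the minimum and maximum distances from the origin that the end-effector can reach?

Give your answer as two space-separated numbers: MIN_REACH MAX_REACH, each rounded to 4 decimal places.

Answer: 0.0000 31.7000

Derivation:
Link lengths: [1.4, 11.7, 5.4, 10.1, 3.1]
max_reach = 1.4 + 11.7 + 5.4 + 10.1 + 3.1 = 31.7
L_max = max([1.4, 11.7, 5.4, 10.1, 3.1]) = 11.7
S (sum of others) = 31.7 - 11.7 = 20
min_reach = max(0, 11.7 - 20) = max(0, -8.3) = 0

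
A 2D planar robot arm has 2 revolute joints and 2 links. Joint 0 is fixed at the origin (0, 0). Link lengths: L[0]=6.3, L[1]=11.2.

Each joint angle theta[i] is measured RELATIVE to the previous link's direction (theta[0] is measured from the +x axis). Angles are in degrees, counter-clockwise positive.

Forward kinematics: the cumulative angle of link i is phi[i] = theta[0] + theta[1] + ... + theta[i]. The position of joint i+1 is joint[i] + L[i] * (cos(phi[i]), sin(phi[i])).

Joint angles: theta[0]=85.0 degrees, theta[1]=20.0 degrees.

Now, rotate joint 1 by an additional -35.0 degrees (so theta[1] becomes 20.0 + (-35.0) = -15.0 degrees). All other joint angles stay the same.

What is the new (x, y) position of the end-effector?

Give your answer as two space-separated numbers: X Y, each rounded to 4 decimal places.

Answer: 4.3797 16.8006

Derivation:
joint[0] = (0.0000, 0.0000)  (base)
link 0: phi[0] = 85 = 85 deg
  cos(85 deg) = 0.0872, sin(85 deg) = 0.9962
  joint[1] = (0.0000, 0.0000) + 6.3 * (0.0872, 0.9962) = (0.0000 + 0.5491, 0.0000 + 6.2760) = (0.5491, 6.2760)
link 1: phi[1] = 85 + -15 = 70 deg
  cos(70 deg) = 0.3420, sin(70 deg) = 0.9397
  joint[2] = (0.5491, 6.2760) + 11.2 * (0.3420, 0.9397) = (0.5491 + 3.8306, 6.2760 + 10.5246) = (4.3797, 16.8006)
End effector: (4.3797, 16.8006)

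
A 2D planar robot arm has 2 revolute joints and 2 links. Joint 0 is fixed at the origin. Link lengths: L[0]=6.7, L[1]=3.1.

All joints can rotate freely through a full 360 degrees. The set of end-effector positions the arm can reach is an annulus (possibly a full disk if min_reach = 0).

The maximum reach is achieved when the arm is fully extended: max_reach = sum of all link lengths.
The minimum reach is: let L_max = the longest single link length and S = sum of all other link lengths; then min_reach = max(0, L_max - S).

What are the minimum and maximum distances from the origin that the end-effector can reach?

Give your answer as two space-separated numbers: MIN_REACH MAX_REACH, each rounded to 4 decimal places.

Link lengths: [6.7, 3.1]
max_reach = 6.7 + 3.1 = 9.8
L_max = max([6.7, 3.1]) = 6.7
S (sum of others) = 9.8 - 6.7 = 3.1
min_reach = max(0, 6.7 - 3.1) = max(0, 3.6) = 3.6

Answer: 3.6000 9.8000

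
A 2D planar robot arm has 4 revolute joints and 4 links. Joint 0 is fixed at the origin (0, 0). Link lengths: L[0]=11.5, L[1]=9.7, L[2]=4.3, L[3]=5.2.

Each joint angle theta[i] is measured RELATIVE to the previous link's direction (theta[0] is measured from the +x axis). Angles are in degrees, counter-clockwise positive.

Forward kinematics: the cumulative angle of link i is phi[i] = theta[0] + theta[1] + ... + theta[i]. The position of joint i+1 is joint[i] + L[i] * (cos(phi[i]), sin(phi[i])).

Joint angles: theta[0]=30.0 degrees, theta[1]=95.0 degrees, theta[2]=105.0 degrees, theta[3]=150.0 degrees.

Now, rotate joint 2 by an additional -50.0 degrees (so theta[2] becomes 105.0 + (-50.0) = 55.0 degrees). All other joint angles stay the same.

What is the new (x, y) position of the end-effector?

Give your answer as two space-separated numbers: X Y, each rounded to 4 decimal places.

Answer: 4.5989 11.0958

Derivation:
joint[0] = (0.0000, 0.0000)  (base)
link 0: phi[0] = 30 = 30 deg
  cos(30 deg) = 0.8660, sin(30 deg) = 0.5000
  joint[1] = (0.0000, 0.0000) + 11.5 * (0.8660, 0.5000) = (0.0000 + 9.9593, 0.0000 + 5.7500) = (9.9593, 5.7500)
link 1: phi[1] = 30 + 95 = 125 deg
  cos(125 deg) = -0.5736, sin(125 deg) = 0.8192
  joint[2] = (9.9593, 5.7500) + 9.7 * (-0.5736, 0.8192) = (9.9593 + -5.5637, 5.7500 + 7.9458) = (4.3956, 13.6958)
link 2: phi[2] = 30 + 95 + 55 = 180 deg
  cos(180 deg) = -1.0000, sin(180 deg) = 0.0000
  joint[3] = (4.3956, 13.6958) + 4.3 * (-1.0000, 0.0000) = (4.3956 + -4.3000, 13.6958 + 0.0000) = (0.0956, 13.6958)
link 3: phi[3] = 30 + 95 + 55 + 150 = 330 deg
  cos(330 deg) = 0.8660, sin(330 deg) = -0.5000
  joint[4] = (0.0956, 13.6958) + 5.2 * (0.8660, -0.5000) = (0.0956 + 4.5033, 13.6958 + -2.6000) = (4.5989, 11.0958)
End effector: (4.5989, 11.0958)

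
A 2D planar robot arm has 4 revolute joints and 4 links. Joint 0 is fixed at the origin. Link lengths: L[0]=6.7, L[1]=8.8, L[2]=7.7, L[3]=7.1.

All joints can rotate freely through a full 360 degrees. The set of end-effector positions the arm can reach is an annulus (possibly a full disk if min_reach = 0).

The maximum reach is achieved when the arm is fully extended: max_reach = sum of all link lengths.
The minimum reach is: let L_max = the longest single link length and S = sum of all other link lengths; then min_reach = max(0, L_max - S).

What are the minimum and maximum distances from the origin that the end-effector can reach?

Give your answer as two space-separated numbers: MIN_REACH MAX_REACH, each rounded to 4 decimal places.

Answer: 0.0000 30.3000

Derivation:
Link lengths: [6.7, 8.8, 7.7, 7.1]
max_reach = 6.7 + 8.8 + 7.7 + 7.1 = 30.3
L_max = max([6.7, 8.8, 7.7, 7.1]) = 8.8
S (sum of others) = 30.3 - 8.8 = 21.5
min_reach = max(0, 8.8 - 21.5) = max(0, -12.7) = 0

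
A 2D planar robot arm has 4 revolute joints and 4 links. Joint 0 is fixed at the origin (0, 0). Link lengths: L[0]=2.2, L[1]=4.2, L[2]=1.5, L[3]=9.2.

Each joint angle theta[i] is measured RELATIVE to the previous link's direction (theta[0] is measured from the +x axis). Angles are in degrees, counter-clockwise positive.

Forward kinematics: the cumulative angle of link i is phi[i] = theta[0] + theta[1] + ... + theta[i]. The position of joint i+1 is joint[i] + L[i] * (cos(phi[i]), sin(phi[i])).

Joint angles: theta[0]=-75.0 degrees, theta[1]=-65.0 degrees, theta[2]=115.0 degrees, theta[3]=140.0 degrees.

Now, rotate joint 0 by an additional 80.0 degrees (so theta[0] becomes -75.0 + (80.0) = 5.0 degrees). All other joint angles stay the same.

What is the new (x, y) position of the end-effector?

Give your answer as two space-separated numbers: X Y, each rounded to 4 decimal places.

joint[0] = (0.0000, 0.0000)  (base)
link 0: phi[0] = 5 = 5 deg
  cos(5 deg) = 0.9962, sin(5 deg) = 0.0872
  joint[1] = (0.0000, 0.0000) + 2.2 * (0.9962, 0.0872) = (0.0000 + 2.1916, 0.0000 + 0.1917) = (2.1916, 0.1917)
link 1: phi[1] = 5 + -65 = -60 deg
  cos(-60 deg) = 0.5000, sin(-60 deg) = -0.8660
  joint[2] = (2.1916, 0.1917) + 4.2 * (0.5000, -0.8660) = (2.1916 + 2.1000, 0.1917 + -3.6373) = (4.2916, -3.4456)
link 2: phi[2] = 5 + -65 + 115 = 55 deg
  cos(55 deg) = 0.5736, sin(55 deg) = 0.8192
  joint[3] = (4.2916, -3.4456) + 1.5 * (0.5736, 0.8192) = (4.2916 + 0.8604, -3.4456 + 1.2287) = (5.1520, -2.2168)
link 3: phi[3] = 5 + -65 + 115 + 140 = 195 deg
  cos(195 deg) = -0.9659, sin(195 deg) = -0.2588
  joint[4] = (5.1520, -2.2168) + 9.2 * (-0.9659, -0.2588) = (5.1520 + -8.8865, -2.2168 + -2.3811) = (-3.7345, -4.5980)
End effector: (-3.7345, -4.5980)

Answer: -3.7345 -4.5980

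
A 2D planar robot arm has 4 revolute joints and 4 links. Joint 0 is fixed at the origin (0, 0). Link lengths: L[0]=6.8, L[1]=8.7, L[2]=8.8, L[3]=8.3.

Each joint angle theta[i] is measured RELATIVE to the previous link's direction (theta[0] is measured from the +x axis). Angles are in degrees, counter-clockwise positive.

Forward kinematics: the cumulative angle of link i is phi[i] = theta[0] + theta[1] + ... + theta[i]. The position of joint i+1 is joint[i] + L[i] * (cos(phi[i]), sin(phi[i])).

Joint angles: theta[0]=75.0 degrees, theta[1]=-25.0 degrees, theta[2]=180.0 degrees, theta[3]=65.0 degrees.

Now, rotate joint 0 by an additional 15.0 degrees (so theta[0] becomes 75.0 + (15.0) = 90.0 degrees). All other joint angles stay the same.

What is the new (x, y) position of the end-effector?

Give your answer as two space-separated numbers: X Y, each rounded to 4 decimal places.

joint[0] = (0.0000, 0.0000)  (base)
link 0: phi[0] = 90 = 90 deg
  cos(90 deg) = 0.0000, sin(90 deg) = 1.0000
  joint[1] = (0.0000, 0.0000) + 6.8 * (0.0000, 1.0000) = (0.0000 + 0.0000, 0.0000 + 6.8000) = (0.0000, 6.8000)
link 1: phi[1] = 90 + -25 = 65 deg
  cos(65 deg) = 0.4226, sin(65 deg) = 0.9063
  joint[2] = (0.0000, 6.8000) + 8.7 * (0.4226, 0.9063) = (0.0000 + 3.6768, 6.8000 + 7.8849) = (3.6768, 14.6849)
link 2: phi[2] = 90 + -25 + 180 = 245 deg
  cos(245 deg) = -0.4226, sin(245 deg) = -0.9063
  joint[3] = (3.6768, 14.6849) + 8.8 * (-0.4226, -0.9063) = (3.6768 + -3.7190, 14.6849 + -7.9755) = (-0.0423, 6.7094)
link 3: phi[3] = 90 + -25 + 180 + 65 = 310 deg
  cos(310 deg) = 0.6428, sin(310 deg) = -0.7660
  joint[4] = (-0.0423, 6.7094) + 8.3 * (0.6428, -0.7660) = (-0.0423 + 5.3351, 6.7094 + -6.3582) = (5.2929, 0.3512)
End effector: (5.2929, 0.3512)

Answer: 5.2929 0.3512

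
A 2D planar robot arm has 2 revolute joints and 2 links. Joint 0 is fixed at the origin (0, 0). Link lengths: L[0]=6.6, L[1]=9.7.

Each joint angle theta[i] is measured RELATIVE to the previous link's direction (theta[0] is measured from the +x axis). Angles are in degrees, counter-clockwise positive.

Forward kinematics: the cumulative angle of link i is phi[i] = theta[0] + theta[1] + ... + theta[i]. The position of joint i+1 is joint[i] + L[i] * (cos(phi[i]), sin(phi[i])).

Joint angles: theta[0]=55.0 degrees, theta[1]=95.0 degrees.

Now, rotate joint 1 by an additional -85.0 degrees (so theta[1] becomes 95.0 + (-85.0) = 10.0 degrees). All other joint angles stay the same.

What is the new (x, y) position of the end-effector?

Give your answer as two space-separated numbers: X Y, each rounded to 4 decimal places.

joint[0] = (0.0000, 0.0000)  (base)
link 0: phi[0] = 55 = 55 deg
  cos(55 deg) = 0.5736, sin(55 deg) = 0.8192
  joint[1] = (0.0000, 0.0000) + 6.6 * (0.5736, 0.8192) = (0.0000 + 3.7856, 0.0000 + 5.4064) = (3.7856, 5.4064)
link 1: phi[1] = 55 + 10 = 65 deg
  cos(65 deg) = 0.4226, sin(65 deg) = 0.9063
  joint[2] = (3.7856, 5.4064) + 9.7 * (0.4226, 0.9063) = (3.7856 + 4.0994, 5.4064 + 8.7912) = (7.8850, 14.1976)
End effector: (7.8850, 14.1976)

Answer: 7.8850 14.1976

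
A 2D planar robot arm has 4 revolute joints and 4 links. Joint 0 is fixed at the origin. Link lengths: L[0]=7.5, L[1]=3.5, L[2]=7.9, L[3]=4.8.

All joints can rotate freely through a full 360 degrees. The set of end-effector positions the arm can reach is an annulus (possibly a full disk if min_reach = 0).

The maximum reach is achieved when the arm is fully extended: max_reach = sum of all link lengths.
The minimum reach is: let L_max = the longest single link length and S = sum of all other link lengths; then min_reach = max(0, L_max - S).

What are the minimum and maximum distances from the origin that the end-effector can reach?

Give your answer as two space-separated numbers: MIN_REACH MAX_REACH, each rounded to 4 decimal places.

Answer: 0.0000 23.7000

Derivation:
Link lengths: [7.5, 3.5, 7.9, 4.8]
max_reach = 7.5 + 3.5 + 7.9 + 4.8 = 23.7
L_max = max([7.5, 3.5, 7.9, 4.8]) = 7.9
S (sum of others) = 23.7 - 7.9 = 15.8
min_reach = max(0, 7.9 - 15.8) = max(0, -7.9) = 0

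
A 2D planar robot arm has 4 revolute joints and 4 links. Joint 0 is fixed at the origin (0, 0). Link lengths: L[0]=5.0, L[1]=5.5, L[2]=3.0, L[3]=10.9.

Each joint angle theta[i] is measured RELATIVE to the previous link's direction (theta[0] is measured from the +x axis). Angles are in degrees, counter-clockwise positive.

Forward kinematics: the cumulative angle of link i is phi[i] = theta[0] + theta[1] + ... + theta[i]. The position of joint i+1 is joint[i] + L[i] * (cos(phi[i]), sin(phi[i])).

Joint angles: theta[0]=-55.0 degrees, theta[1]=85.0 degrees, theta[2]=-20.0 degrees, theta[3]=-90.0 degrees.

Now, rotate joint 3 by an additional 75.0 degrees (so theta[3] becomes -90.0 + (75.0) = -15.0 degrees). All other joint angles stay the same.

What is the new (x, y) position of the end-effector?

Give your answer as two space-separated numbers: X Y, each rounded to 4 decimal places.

joint[0] = (0.0000, 0.0000)  (base)
link 0: phi[0] = -55 = -55 deg
  cos(-55 deg) = 0.5736, sin(-55 deg) = -0.8192
  joint[1] = (0.0000, 0.0000) + 5 * (0.5736, -0.8192) = (0.0000 + 2.8679, 0.0000 + -4.0958) = (2.8679, -4.0958)
link 1: phi[1] = -55 + 85 = 30 deg
  cos(30 deg) = 0.8660, sin(30 deg) = 0.5000
  joint[2] = (2.8679, -4.0958) + 5.5 * (0.8660, 0.5000) = (2.8679 + 4.7631, -4.0958 + 2.7500) = (7.6310, -1.3458)
link 2: phi[2] = -55 + 85 + -20 = 10 deg
  cos(10 deg) = 0.9848, sin(10 deg) = 0.1736
  joint[3] = (7.6310, -1.3458) + 3 * (0.9848, 0.1736) = (7.6310 + 2.9544, -1.3458 + 0.5209) = (10.5854, -0.8248)
link 3: phi[3] = -55 + 85 + -20 + -15 = -5 deg
  cos(-5 deg) = 0.9962, sin(-5 deg) = -0.0872
  joint[4] = (10.5854, -0.8248) + 10.9 * (0.9962, -0.0872) = (10.5854 + 10.8585, -0.8248 + -0.9500) = (21.4440, -1.7748)
End effector: (21.4440, -1.7748)

Answer: 21.4440 -1.7748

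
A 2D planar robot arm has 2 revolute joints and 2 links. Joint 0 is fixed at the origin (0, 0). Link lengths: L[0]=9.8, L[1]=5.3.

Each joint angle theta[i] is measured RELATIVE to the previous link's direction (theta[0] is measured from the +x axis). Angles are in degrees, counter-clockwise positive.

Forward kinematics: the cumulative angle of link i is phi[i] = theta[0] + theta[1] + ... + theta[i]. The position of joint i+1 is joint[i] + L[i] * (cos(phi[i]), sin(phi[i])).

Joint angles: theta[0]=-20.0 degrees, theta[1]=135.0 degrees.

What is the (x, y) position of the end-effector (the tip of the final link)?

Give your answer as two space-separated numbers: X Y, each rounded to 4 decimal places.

Answer: 6.9691 1.4516

Derivation:
joint[0] = (0.0000, 0.0000)  (base)
link 0: phi[0] = -20 = -20 deg
  cos(-20 deg) = 0.9397, sin(-20 deg) = -0.3420
  joint[1] = (0.0000, 0.0000) + 9.8 * (0.9397, -0.3420) = (0.0000 + 9.2090, 0.0000 + -3.3518) = (9.2090, -3.3518)
link 1: phi[1] = -20 + 135 = 115 deg
  cos(115 deg) = -0.4226, sin(115 deg) = 0.9063
  joint[2] = (9.2090, -3.3518) + 5.3 * (-0.4226, 0.9063) = (9.2090 + -2.2399, -3.3518 + 4.8034) = (6.9691, 1.4516)
End effector: (6.9691, 1.4516)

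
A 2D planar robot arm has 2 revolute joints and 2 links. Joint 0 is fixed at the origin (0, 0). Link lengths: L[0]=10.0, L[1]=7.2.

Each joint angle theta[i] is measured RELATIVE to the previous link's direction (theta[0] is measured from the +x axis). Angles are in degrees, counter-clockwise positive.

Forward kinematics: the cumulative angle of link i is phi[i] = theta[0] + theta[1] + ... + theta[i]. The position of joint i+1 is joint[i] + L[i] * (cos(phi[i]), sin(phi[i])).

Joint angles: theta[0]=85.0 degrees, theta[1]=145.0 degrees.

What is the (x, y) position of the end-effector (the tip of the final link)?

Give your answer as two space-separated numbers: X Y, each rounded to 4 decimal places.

joint[0] = (0.0000, 0.0000)  (base)
link 0: phi[0] = 85 = 85 deg
  cos(85 deg) = 0.0872, sin(85 deg) = 0.9962
  joint[1] = (0.0000, 0.0000) + 10 * (0.0872, 0.9962) = (0.0000 + 0.8716, 0.0000 + 9.9619) = (0.8716, 9.9619)
link 1: phi[1] = 85 + 145 = 230 deg
  cos(230 deg) = -0.6428, sin(230 deg) = -0.7660
  joint[2] = (0.8716, 9.9619) + 7.2 * (-0.6428, -0.7660) = (0.8716 + -4.6281, 9.9619 + -5.5155) = (-3.7565, 4.4464)
End effector: (-3.7565, 4.4464)

Answer: -3.7565 4.4464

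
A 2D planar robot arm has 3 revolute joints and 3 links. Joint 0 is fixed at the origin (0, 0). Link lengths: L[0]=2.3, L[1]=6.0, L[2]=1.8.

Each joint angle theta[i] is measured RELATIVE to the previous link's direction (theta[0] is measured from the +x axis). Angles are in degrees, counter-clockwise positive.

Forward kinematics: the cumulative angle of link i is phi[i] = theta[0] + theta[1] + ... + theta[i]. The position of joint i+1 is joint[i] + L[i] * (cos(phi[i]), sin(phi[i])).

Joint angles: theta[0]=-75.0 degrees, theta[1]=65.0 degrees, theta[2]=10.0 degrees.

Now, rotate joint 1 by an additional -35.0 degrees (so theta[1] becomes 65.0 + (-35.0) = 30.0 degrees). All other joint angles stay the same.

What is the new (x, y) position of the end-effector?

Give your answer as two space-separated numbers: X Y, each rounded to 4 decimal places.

joint[0] = (0.0000, 0.0000)  (base)
link 0: phi[0] = -75 = -75 deg
  cos(-75 deg) = 0.2588, sin(-75 deg) = -0.9659
  joint[1] = (0.0000, 0.0000) + 2.3 * (0.2588, -0.9659) = (0.0000 + 0.5953, 0.0000 + -2.2216) = (0.5953, -2.2216)
link 1: phi[1] = -75 + 30 = -45 deg
  cos(-45 deg) = 0.7071, sin(-45 deg) = -0.7071
  joint[2] = (0.5953, -2.2216) + 6 * (0.7071, -0.7071) = (0.5953 + 4.2426, -2.2216 + -4.2426) = (4.8379, -6.4643)
link 2: phi[2] = -75 + 30 + 10 = -35 deg
  cos(-35 deg) = 0.8192, sin(-35 deg) = -0.5736
  joint[3] = (4.8379, -6.4643) + 1.8 * (0.8192, -0.5736) = (4.8379 + 1.4745, -6.4643 + -1.0324) = (6.3124, -7.4967)
End effector: (6.3124, -7.4967)

Answer: 6.3124 -7.4967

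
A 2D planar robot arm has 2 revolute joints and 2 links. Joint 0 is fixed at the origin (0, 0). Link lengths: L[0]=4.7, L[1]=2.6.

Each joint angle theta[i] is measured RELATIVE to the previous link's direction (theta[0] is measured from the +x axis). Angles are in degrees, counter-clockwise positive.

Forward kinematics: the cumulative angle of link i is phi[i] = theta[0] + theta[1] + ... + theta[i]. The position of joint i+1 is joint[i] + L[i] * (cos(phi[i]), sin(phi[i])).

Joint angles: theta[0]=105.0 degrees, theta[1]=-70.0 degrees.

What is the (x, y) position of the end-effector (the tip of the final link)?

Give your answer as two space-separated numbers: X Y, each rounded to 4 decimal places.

Answer: 0.9133 6.0312

Derivation:
joint[0] = (0.0000, 0.0000)  (base)
link 0: phi[0] = 105 = 105 deg
  cos(105 deg) = -0.2588, sin(105 deg) = 0.9659
  joint[1] = (0.0000, 0.0000) + 4.7 * (-0.2588, 0.9659) = (0.0000 + -1.2164, 0.0000 + 4.5399) = (-1.2164, 4.5399)
link 1: phi[1] = 105 + -70 = 35 deg
  cos(35 deg) = 0.8192, sin(35 deg) = 0.5736
  joint[2] = (-1.2164, 4.5399) + 2.6 * (0.8192, 0.5736) = (-1.2164 + 2.1298, 4.5399 + 1.4913) = (0.9133, 6.0312)
End effector: (0.9133, 6.0312)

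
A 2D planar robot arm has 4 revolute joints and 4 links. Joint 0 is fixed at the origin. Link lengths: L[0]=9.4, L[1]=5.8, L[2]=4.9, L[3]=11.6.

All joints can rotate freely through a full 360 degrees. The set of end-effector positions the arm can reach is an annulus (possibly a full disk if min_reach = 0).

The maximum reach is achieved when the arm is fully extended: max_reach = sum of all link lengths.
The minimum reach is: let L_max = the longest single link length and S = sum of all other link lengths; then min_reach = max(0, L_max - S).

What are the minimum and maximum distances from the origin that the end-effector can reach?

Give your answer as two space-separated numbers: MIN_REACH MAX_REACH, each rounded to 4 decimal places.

Answer: 0.0000 31.7000

Derivation:
Link lengths: [9.4, 5.8, 4.9, 11.6]
max_reach = 9.4 + 5.8 + 4.9 + 11.6 = 31.7
L_max = max([9.4, 5.8, 4.9, 11.6]) = 11.6
S (sum of others) = 31.7 - 11.6 = 20.1
min_reach = max(0, 11.6 - 20.1) = max(0, -8.5) = 0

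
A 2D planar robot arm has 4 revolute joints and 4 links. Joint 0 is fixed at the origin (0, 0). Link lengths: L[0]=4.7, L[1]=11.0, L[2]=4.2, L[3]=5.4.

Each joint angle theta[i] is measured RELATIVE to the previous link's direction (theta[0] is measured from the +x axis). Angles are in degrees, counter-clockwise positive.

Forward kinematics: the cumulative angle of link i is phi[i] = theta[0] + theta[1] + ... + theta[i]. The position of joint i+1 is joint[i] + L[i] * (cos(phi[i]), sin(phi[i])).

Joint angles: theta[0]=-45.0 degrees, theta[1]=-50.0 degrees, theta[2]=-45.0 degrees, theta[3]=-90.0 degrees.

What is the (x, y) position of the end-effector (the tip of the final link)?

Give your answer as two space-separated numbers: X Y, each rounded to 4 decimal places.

joint[0] = (0.0000, 0.0000)  (base)
link 0: phi[0] = -45 = -45 deg
  cos(-45 deg) = 0.7071, sin(-45 deg) = -0.7071
  joint[1] = (0.0000, 0.0000) + 4.7 * (0.7071, -0.7071) = (0.0000 + 3.3234, 0.0000 + -3.3234) = (3.3234, -3.3234)
link 1: phi[1] = -45 + -50 = -95 deg
  cos(-95 deg) = -0.0872, sin(-95 deg) = -0.9962
  joint[2] = (3.3234, -3.3234) + 11 * (-0.0872, -0.9962) = (3.3234 + -0.9587, -3.3234 + -10.9581) = (2.3647, -14.2815)
link 2: phi[2] = -45 + -50 + -45 = -140 deg
  cos(-140 deg) = -0.7660, sin(-140 deg) = -0.6428
  joint[3] = (2.3647, -14.2815) + 4.2 * (-0.7660, -0.6428) = (2.3647 + -3.2174, -14.2815 + -2.6997) = (-0.8527, -16.9813)
link 3: phi[3] = -45 + -50 + -45 + -90 = -230 deg
  cos(-230 deg) = -0.6428, sin(-230 deg) = 0.7660
  joint[4] = (-0.8527, -16.9813) + 5.4 * (-0.6428, 0.7660) = (-0.8527 + -3.4711, -16.9813 + 4.1366) = (-4.3238, -12.8446)
End effector: (-4.3238, -12.8446)

Answer: -4.3238 -12.8446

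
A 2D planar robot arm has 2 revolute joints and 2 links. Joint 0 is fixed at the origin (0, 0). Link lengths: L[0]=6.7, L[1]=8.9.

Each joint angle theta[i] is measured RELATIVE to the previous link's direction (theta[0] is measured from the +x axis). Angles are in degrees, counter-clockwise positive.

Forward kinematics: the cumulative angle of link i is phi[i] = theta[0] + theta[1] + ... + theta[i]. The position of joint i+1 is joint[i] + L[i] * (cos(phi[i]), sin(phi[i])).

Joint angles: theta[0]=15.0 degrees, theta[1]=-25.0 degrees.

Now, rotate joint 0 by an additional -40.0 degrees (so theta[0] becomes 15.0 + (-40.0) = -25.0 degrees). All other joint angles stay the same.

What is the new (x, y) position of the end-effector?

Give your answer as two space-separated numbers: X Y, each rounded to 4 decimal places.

joint[0] = (0.0000, 0.0000)  (base)
link 0: phi[0] = -25 = -25 deg
  cos(-25 deg) = 0.9063, sin(-25 deg) = -0.4226
  joint[1] = (0.0000, 0.0000) + 6.7 * (0.9063, -0.4226) = (0.0000 + 6.0723, 0.0000 + -2.8315) = (6.0723, -2.8315)
link 1: phi[1] = -25 + -25 = -50 deg
  cos(-50 deg) = 0.6428, sin(-50 deg) = -0.7660
  joint[2] = (6.0723, -2.8315) + 8.9 * (0.6428, -0.7660) = (6.0723 + 5.7208, -2.8315 + -6.8178) = (11.7931, -9.6493)
End effector: (11.7931, -9.6493)

Answer: 11.7931 -9.6493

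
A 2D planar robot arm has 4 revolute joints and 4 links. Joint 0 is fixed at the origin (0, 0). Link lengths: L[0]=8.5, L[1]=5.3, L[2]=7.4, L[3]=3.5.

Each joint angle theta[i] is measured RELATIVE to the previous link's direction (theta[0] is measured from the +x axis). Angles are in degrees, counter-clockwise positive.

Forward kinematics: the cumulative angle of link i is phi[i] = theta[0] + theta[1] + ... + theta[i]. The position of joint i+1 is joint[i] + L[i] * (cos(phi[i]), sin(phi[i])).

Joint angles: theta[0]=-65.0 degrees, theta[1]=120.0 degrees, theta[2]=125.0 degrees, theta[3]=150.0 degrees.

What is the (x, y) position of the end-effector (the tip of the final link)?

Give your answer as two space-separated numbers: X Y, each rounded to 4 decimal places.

joint[0] = (0.0000, 0.0000)  (base)
link 0: phi[0] = -65 = -65 deg
  cos(-65 deg) = 0.4226, sin(-65 deg) = -0.9063
  joint[1] = (0.0000, 0.0000) + 8.5 * (0.4226, -0.9063) = (0.0000 + 3.5923, 0.0000 + -7.7036) = (3.5923, -7.7036)
link 1: phi[1] = -65 + 120 = 55 deg
  cos(55 deg) = 0.5736, sin(55 deg) = 0.8192
  joint[2] = (3.5923, -7.7036) + 5.3 * (0.5736, 0.8192) = (3.5923 + 3.0400, -7.7036 + 4.3415) = (6.6322, -3.3621)
link 2: phi[2] = -65 + 120 + 125 = 180 deg
  cos(180 deg) = -1.0000, sin(180 deg) = 0.0000
  joint[3] = (6.6322, -3.3621) + 7.4 * (-1.0000, 0.0000) = (6.6322 + -7.4000, -3.3621 + 0.0000) = (-0.7678, -3.3621)
link 3: phi[3] = -65 + 120 + 125 + 150 = 330 deg
  cos(330 deg) = 0.8660, sin(330 deg) = -0.5000
  joint[4] = (-0.7678, -3.3621) + 3.5 * (0.8660, -0.5000) = (-0.7678 + 3.0311, -3.3621 + -1.7500) = (2.2633, -5.1121)
End effector: (2.2633, -5.1121)

Answer: 2.2633 -5.1121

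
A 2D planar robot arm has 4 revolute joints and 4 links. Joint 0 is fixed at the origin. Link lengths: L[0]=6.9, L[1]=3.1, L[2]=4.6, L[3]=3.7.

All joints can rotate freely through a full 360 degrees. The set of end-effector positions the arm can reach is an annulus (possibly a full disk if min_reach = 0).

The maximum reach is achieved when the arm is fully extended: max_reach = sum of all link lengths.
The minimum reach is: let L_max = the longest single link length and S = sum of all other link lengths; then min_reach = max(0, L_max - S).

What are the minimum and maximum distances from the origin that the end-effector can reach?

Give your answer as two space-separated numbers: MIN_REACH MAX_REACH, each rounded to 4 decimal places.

Answer: 0.0000 18.3000

Derivation:
Link lengths: [6.9, 3.1, 4.6, 3.7]
max_reach = 6.9 + 3.1 + 4.6 + 3.7 = 18.3
L_max = max([6.9, 3.1, 4.6, 3.7]) = 6.9
S (sum of others) = 18.3 - 6.9 = 11.4
min_reach = max(0, 6.9 - 11.4) = max(0, -4.5) = 0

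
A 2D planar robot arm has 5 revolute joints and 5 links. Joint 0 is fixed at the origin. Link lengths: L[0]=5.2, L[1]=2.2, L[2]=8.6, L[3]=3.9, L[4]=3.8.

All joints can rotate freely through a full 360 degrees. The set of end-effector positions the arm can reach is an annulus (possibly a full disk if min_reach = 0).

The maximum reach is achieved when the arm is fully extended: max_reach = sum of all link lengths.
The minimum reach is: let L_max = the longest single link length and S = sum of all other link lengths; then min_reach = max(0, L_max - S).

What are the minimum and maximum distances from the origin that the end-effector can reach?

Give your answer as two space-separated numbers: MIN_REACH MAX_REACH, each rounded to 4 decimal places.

Link lengths: [5.2, 2.2, 8.6, 3.9, 3.8]
max_reach = 5.2 + 2.2 + 8.6 + 3.9 + 3.8 = 23.7
L_max = max([5.2, 2.2, 8.6, 3.9, 3.8]) = 8.6
S (sum of others) = 23.7 - 8.6 = 15.1
min_reach = max(0, 8.6 - 15.1) = max(0, -6.5) = 0

Answer: 0.0000 23.7000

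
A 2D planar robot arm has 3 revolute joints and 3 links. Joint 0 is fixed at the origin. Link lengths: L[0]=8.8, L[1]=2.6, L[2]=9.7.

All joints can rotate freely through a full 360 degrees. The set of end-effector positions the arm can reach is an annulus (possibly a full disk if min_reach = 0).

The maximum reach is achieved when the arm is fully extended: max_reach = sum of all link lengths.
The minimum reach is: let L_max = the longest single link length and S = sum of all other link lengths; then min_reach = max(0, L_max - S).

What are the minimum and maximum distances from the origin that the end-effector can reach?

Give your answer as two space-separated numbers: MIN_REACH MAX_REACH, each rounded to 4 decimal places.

Link lengths: [8.8, 2.6, 9.7]
max_reach = 8.8 + 2.6 + 9.7 = 21.1
L_max = max([8.8, 2.6, 9.7]) = 9.7
S (sum of others) = 21.1 - 9.7 = 11.4
min_reach = max(0, 9.7 - 11.4) = max(0, -1.7) = 0

Answer: 0.0000 21.1000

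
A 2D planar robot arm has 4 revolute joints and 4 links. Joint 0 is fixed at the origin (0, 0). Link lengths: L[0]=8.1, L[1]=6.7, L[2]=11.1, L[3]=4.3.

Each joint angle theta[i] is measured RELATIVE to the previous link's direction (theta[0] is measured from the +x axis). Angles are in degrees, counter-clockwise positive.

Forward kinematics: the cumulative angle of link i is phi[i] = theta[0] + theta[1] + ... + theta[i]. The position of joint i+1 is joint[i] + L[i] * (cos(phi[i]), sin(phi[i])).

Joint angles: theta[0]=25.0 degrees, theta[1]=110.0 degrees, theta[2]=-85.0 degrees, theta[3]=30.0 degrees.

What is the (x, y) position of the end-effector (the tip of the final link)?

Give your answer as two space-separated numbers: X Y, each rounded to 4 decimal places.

joint[0] = (0.0000, 0.0000)  (base)
link 0: phi[0] = 25 = 25 deg
  cos(25 deg) = 0.9063, sin(25 deg) = 0.4226
  joint[1] = (0.0000, 0.0000) + 8.1 * (0.9063, 0.4226) = (0.0000 + 7.3411, 0.0000 + 3.4232) = (7.3411, 3.4232)
link 1: phi[1] = 25 + 110 = 135 deg
  cos(135 deg) = -0.7071, sin(135 deg) = 0.7071
  joint[2] = (7.3411, 3.4232) + 6.7 * (-0.7071, 0.7071) = (7.3411 + -4.7376, 3.4232 + 4.7376) = (2.6035, 8.1608)
link 2: phi[2] = 25 + 110 + -85 = 50 deg
  cos(50 deg) = 0.6428, sin(50 deg) = 0.7660
  joint[3] = (2.6035, 8.1608) + 11.1 * (0.6428, 0.7660) = (2.6035 + 7.1349, 8.1608 + 8.5031) = (9.7384, 16.6639)
link 3: phi[3] = 25 + 110 + -85 + 30 = 80 deg
  cos(80 deg) = 0.1736, sin(80 deg) = 0.9848
  joint[4] = (9.7384, 16.6639) + 4.3 * (0.1736, 0.9848) = (9.7384 + 0.7467, 16.6639 + 4.2347) = (10.4851, 20.8986)
End effector: (10.4851, 20.8986)

Answer: 10.4851 20.8986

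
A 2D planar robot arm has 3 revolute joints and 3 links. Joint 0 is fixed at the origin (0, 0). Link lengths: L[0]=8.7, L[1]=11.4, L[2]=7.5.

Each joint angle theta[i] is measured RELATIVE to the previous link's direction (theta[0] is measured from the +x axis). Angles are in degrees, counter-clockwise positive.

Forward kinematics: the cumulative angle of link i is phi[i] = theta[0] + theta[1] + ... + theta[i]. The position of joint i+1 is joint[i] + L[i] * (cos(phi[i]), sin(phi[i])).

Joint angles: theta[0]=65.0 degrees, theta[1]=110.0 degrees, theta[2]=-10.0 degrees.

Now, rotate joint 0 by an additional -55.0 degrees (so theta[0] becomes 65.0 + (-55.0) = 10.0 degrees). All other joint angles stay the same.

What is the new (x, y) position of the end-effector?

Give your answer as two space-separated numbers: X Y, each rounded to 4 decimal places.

joint[0] = (0.0000, 0.0000)  (base)
link 0: phi[0] = 10 = 10 deg
  cos(10 deg) = 0.9848, sin(10 deg) = 0.1736
  joint[1] = (0.0000, 0.0000) + 8.7 * (0.9848, 0.1736) = (0.0000 + 8.5678, 0.0000 + 1.5107) = (8.5678, 1.5107)
link 1: phi[1] = 10 + 110 = 120 deg
  cos(120 deg) = -0.5000, sin(120 deg) = 0.8660
  joint[2] = (8.5678, 1.5107) + 11.4 * (-0.5000, 0.8660) = (8.5678 + -5.7000, 1.5107 + 9.8727) = (2.8678, 11.3834)
link 2: phi[2] = 10 + 110 + -10 = 110 deg
  cos(110 deg) = -0.3420, sin(110 deg) = 0.9397
  joint[3] = (2.8678, 11.3834) + 7.5 * (-0.3420, 0.9397) = (2.8678 + -2.5652, 11.3834 + 7.0477) = (0.3027, 18.4311)
End effector: (0.3027, 18.4311)

Answer: 0.3027 18.4311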